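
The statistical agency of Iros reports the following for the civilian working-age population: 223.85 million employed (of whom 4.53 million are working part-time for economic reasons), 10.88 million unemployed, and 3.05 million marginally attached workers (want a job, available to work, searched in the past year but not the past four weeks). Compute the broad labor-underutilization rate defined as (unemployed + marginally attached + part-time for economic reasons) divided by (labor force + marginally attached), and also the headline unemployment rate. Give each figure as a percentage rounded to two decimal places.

Labor force = 223.85 + 10.88 = 234.73 million.
Numerator = 10.88 + 3.05 + 4.53 = 18.46 million.
Denominator = 234.73 + 3.05 = 237.78 million.
Broad rate = 18.46 / 237.78 = 7.76%.
Headline unemployment rate = 10.88 / 234.73 = 4.64%.

Broad underutilization rate ≈ 7.76%; headline unemployment rate ≈ 4.64%.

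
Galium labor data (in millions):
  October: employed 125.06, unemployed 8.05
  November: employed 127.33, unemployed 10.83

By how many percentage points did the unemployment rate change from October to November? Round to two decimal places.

The unemployment rate changed by +1.79 percentage points.

October: labor force = 125.06 + 8.05 = 133.11; u = 8.05/133.11 = 6.05%.
November: labor force = 127.33 + 10.83 = 138.16; u = 10.83/138.16 = 7.84%.
Change = 7.84% − 6.05% = +1.79 pp.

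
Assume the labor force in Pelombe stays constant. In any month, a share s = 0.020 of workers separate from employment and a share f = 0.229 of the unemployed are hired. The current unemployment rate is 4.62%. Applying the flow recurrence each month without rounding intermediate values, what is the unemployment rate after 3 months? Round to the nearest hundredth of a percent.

Unemployment rate after three months ≈ 6.59%.

With a fixed labor force, u_{t+1} = u_t + s·(1−u_t) − f·u_t = u_t·(1−s−f) + s.
Here 1−s−f = 0.751 and s = 0.020.
u_1 = 0.046200 × 0.751 + 0.020 = 0.054696.
u_2 = 0.054696 × 0.751 + 0.020 = 0.061077.
u_3 = 0.061077 × 0.751 + 0.020 = 0.065869.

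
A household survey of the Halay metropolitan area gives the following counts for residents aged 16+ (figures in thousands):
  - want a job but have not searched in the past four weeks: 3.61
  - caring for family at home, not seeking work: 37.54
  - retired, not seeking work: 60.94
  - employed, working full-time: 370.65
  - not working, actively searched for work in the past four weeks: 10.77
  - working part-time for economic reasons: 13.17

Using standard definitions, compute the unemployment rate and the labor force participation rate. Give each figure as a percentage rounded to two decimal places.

Unemployment rate ≈ 2.73%; labor force participation rate ≈ 79.45%.

Employed = 370.65 + 13.17 = 383.82 thousand (anyone who worked, including part-time for economic reasons, counts as employed).
Unemployed = 10.77 thousand.
Labor force = 383.82 + 10.77 = 394.59 thousand.
Not in labor force = 3.61 + 37.54 + 60.94 = 102.09 thousand (those not working and not actively searching are outside the labor force — including those who want a job but have given up searching).
Civilian working-age population = 394.59 + 102.09 = 496.68 thousand.
Unemployment rate = 10.77 / 394.59 = 2.73%.
Labor force participation rate = 394.59 / 496.68 = 79.45%.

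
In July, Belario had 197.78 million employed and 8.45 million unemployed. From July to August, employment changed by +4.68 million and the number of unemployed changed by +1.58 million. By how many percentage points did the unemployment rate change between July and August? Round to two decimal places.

The unemployment rate changed by +0.62 percentage points.

July: labor force = 197.78 + 8.45 = 206.23; u = 8.45/206.23 = 4.10%.
August: labor force = 202.46 + 10.03 = 212.49; u = 10.03/212.49 = 4.72%.
Change = 4.72% − 4.10% = +0.62 pp.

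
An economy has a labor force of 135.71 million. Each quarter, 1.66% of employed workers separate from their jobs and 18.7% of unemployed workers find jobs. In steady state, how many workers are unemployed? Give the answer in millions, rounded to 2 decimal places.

Steady-state unemployment rate u* = s/(s+f) = 1.66/(1.66+18.7) = 0.081532.
Unemployed = u* × labor force = 0.081532 × 135.71 ≈ 11.06 million.

About 11.06 million are unemployed in steady state.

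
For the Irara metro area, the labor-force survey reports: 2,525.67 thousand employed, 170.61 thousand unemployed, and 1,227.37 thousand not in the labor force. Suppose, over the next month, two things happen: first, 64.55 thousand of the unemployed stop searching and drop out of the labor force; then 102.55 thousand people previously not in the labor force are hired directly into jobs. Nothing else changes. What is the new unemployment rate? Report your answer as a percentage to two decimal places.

New unemployment rate ≈ 3.88%.

Initially, labor force = 2,525.67 + 170.61 = 2,696.28 thousand, so u = 170.61/2,696.28 = 6.33%.
After the first change, unemployed and labor force both fall by 64.55 → E = 2,525.67, U = 106.06, labor force = 2,631.73 thousand.
After the second change, employed and labor force both rise by 102.55; unemployed unchanged → E = 2,628.22, U = 106.06, labor force = 2,734.28 thousand.
New unemployment rate = 106.06 / 2,734.28 = 3.88%.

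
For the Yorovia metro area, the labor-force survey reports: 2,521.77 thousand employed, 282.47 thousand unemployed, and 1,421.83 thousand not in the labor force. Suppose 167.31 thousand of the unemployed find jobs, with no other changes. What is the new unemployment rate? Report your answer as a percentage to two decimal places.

Initially, labor force = 2,521.77 + 282.47 = 2,804.24 thousand, so u = 282.47/2,804.24 = 10.07%.
After the change, unemployed falls and employed rises by 167.31; labor force unchanged → E = 2,689.08, U = 115.16, labor force = 2,804.24 thousand.
New unemployment rate = 115.16 / 2,804.24 = 4.11%.

New unemployment rate ≈ 4.11%.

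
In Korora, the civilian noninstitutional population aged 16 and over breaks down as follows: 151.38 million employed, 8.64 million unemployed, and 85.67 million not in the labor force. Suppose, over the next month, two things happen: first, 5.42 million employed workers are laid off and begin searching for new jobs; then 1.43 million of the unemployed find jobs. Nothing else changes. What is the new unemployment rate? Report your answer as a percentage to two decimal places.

Initially, labor force = 151.38 + 8.64 = 160.02 million, so u = 8.64/160.02 = 5.40%.
After the first change, employed falls and unemployed rises by 5.42; labor force unchanged → E = 145.96, U = 14.06, labor force = 160.02 million.
After the second change, unemployed falls and employed rises by 1.43; labor force unchanged → E = 147.39, U = 12.63, labor force = 160.02 million.
New unemployment rate = 12.63 / 160.02 = 7.89%.

New unemployment rate ≈ 7.89%.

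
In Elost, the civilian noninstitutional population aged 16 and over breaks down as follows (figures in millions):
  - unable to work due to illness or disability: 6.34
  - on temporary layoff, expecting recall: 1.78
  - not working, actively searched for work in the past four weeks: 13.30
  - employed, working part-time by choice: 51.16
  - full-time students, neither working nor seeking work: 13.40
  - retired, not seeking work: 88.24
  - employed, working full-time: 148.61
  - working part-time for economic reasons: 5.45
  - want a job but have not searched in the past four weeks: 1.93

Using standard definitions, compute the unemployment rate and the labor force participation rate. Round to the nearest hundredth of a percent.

Unemployment rate ≈ 6.85%; labor force participation rate ≈ 66.72%.

Employed = 51.16 + 148.61 + 5.45 = 205.22 million (anyone who worked, including part-time for economic reasons, counts as employed).
Unemployed = 1.78 + 13.30 = 15.08 million (jobless and actively searching, or on temporary layoff).
Labor force = 205.22 + 15.08 = 220.30 million.
Not in labor force = 6.34 + 13.40 + 88.24 + 1.93 = 109.91 million (those not working and not actively searching are outside the labor force — including those who want a job but have given up searching).
Civilian working-age population = 220.30 + 109.91 = 330.21 million.
Unemployment rate = 15.08 / 220.30 = 6.85%.
Labor force participation rate = 220.30 / 330.21 = 66.72%.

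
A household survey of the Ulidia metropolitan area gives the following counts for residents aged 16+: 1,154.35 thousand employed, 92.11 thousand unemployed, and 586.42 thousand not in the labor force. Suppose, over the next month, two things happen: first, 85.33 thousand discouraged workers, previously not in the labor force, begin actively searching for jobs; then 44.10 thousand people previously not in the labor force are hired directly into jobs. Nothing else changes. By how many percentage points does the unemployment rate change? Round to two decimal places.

The unemployment rate changes by +5.51 percentage points.

Initially, labor force = 1,154.35 + 92.11 = 1,246.46 thousand, so u = 92.11/1,246.46 = 7.39%.
After the first change, unemployed and labor force both rise by 85.33 → E = 1,154.35, U = 177.44, labor force = 1,331.79 thousand.
After the second change, employed and labor force both rise by 44.10; unemployed unchanged → E = 1,198.45, U = 177.44, labor force = 1,375.89 thousand.
New unemployment rate = 177.44 / 1,375.89 = 12.90%.
Change = 12.90% − 7.39% = +5.51 percentage points.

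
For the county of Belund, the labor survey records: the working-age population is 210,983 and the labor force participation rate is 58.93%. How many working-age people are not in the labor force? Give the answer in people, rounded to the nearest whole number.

Share not in the labor force = 1 − 0.5893 = 0.4107.
Not in labor force = 0.4107 × 210,983 ≈ 86,651.

About 86,651 are not in the labor force.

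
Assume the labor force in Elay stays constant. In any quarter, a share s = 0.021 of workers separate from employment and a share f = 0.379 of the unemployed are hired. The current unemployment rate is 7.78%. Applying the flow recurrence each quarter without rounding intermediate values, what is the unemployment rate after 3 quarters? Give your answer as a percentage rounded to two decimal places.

Unemployment rate after three quarters ≈ 5.80%.

With a fixed labor force, u_{t+1} = u_t + s·(1−u_t) − f·u_t = u_t·(1−s−f) + s.
Here 1−s−f = 0.600 and s = 0.021.
u_1 = 0.077800 × 0.600 + 0.021 = 0.067680.
u_2 = 0.067680 × 0.600 + 0.021 = 0.061608.
u_3 = 0.061608 × 0.600 + 0.021 = 0.057965.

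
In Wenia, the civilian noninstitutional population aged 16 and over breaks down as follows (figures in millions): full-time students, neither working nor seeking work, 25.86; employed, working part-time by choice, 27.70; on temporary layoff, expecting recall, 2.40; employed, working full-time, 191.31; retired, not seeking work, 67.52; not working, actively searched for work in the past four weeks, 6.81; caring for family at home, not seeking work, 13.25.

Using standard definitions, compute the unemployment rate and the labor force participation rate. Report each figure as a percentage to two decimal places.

Unemployment rate ≈ 4.04%; labor force participation rate ≈ 68.16%.

Employed = 27.70 + 191.31 = 219.01 million.
Unemployed = 2.40 + 6.81 = 9.21 million (jobless and actively searching, or on temporary layoff).
Labor force = 219.01 + 9.21 = 228.22 million.
Not in labor force = 25.86 + 67.52 + 13.25 = 106.63 million (those not working and not actively searching are outside the labor force).
Civilian working-age population = 228.22 + 106.63 = 334.85 million.
Unemployment rate = 9.21 / 228.22 = 4.04%.
Labor force participation rate = 228.22 / 334.85 = 68.16%.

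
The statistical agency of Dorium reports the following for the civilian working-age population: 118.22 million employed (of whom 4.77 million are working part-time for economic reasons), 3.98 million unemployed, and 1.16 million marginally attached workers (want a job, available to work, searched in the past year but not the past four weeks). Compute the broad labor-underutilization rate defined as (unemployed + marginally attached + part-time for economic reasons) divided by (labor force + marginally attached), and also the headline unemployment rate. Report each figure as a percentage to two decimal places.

Labor force = 118.22 + 3.98 = 122.20 million.
Numerator = 3.98 + 1.16 + 4.77 = 9.91 million.
Denominator = 122.20 + 1.16 = 123.36 million.
Broad rate = 9.91 / 123.36 = 8.03%.
Headline unemployment rate = 3.98 / 122.20 = 3.26%.

Broad underutilization rate ≈ 8.03%; headline unemployment rate ≈ 3.26%.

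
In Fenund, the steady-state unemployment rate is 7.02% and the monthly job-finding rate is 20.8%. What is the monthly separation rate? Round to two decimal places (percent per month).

Separation rate ≈ 1.57% per month.

From u* = s/(s+f): s = u·f/(1−u).
s = 0.0702 × 20.8 / (1 − 0.0702) = 1.4602 / 0.9298 ≈ 1.57% per month.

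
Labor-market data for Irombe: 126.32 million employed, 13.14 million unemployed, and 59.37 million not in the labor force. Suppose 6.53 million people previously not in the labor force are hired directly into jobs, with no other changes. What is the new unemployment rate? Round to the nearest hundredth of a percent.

New unemployment rate ≈ 9.00%.

Initially, labor force = 126.32 + 13.14 = 139.46 million, so u = 13.14/139.46 = 9.42%.
After the change, employed and labor force both rise by 6.53; unemployed unchanged → E = 132.85, U = 13.14, labor force = 145.99 million.
New unemployment rate = 13.14 / 145.99 = 9.00%.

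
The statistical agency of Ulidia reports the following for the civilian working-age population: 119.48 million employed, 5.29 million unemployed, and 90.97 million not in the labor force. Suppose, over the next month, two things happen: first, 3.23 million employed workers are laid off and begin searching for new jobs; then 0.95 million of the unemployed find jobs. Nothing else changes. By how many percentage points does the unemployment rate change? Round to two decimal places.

The unemployment rate changes by +1.83 percentage points.

Initially, labor force = 119.48 + 5.29 = 124.77 million, so u = 5.29/124.77 = 4.24%.
After the first change, employed falls and unemployed rises by 3.23; labor force unchanged → E = 116.25, U = 8.52, labor force = 124.77 million.
After the second change, unemployed falls and employed rises by 0.95; labor force unchanged → E = 117.20, U = 7.57, labor force = 124.77 million.
New unemployment rate = 7.57 / 124.77 = 6.07%.
Change = 6.07% − 4.24% = +1.83 percentage points.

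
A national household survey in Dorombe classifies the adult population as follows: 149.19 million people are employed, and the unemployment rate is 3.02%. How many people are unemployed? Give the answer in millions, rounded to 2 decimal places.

Let U be the number unemployed. The labor force is E + U, and U/(E+U) = 0.0302.
So U = 0.0302 × 149.19 / (1 − 0.0302) = 4.5055 / 0.9698 ≈ 4.65 million.

About 4.65 million are unemployed.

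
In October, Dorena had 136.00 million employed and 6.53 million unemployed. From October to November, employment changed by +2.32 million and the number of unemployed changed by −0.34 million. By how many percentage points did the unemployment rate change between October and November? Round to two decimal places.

October: labor force = 136.00 + 6.53 = 142.53; u = 6.53/142.53 = 4.58%.
November: labor force = 138.32 + 6.19 = 144.51; u = 6.19/144.51 = 4.28%.
Change = 4.28% − 4.58% = −0.30 pp.

The unemployment rate changed by −0.30 percentage points.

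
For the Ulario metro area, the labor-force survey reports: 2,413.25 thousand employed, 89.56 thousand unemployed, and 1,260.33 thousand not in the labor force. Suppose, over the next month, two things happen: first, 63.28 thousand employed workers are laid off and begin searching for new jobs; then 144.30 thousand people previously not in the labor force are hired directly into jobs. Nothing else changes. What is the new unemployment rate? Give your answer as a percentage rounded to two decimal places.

Initially, labor force = 2,413.25 + 89.56 = 2,502.81 thousand, so u = 89.56/2,502.81 = 3.58%.
After the first change, employed falls and unemployed rises by 63.28; labor force unchanged → E = 2,349.97, U = 152.84, labor force = 2,502.81 thousand.
After the second change, employed and labor force both rise by 144.30; unemployed unchanged → E = 2,494.27, U = 152.84, labor force = 2,647.11 thousand.
New unemployment rate = 152.84 / 2,647.11 = 5.77%.

New unemployment rate ≈ 5.77%.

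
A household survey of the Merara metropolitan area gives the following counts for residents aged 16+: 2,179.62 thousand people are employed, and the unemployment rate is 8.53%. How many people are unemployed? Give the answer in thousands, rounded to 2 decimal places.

About 203.26 thousand are unemployed.

Let U be the number unemployed. The labor force is E + U, and U/(E+U) = 0.0853.
So U = 0.0853 × 2,179.62 / (1 − 0.0853) = 185.9216 / 0.9147 ≈ 203.26 thousand.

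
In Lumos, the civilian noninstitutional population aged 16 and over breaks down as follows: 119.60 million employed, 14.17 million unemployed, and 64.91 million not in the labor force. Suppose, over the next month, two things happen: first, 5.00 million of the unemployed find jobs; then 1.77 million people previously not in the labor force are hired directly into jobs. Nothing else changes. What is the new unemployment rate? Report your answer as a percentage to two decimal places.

New unemployment rate ≈ 6.77%.

Initially, labor force = 119.60 + 14.17 = 133.77 million, so u = 14.17/133.77 = 10.59%.
After the first change, unemployed falls and employed rises by 5.00; labor force unchanged → E = 124.60, U = 9.17, labor force = 133.77 million.
After the second change, employed and labor force both rise by 1.77; unemployed unchanged → E = 126.37, U = 9.17, labor force = 135.54 million.
New unemployment rate = 9.17 / 135.54 = 6.77%.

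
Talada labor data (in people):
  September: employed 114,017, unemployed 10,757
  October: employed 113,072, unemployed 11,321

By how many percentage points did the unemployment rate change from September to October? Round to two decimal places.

The unemployment rate changed by +0.48 percentage points.

September: labor force = 114,017 + 10,757 = 124,774; u = 10,757/124,774 = 8.62%.
October: labor force = 113,072 + 11,321 = 124,393; u = 11,321/124,393 = 9.10%.
Change = 9.10% − 8.62% = +0.48 pp.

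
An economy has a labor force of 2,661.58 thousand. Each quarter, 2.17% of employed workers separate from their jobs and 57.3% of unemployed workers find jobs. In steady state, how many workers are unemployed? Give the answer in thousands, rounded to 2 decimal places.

About 97.12 thousand are unemployed in steady state.

Steady-state unemployment rate u* = s/(s+f) = 2.17/(2.17+57.3) = 0.036489.
Unemployed = u* × labor force = 0.036489 × 2,661.58 ≈ 97.12 thousand.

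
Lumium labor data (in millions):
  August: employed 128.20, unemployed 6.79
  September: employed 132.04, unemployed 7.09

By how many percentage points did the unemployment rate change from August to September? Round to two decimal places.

August: labor force = 128.20 + 6.79 = 134.99; u = 6.79/134.99 = 5.03%.
September: labor force = 132.04 + 7.09 = 139.13; u = 7.09/139.13 = 5.10%.
Change = 5.10% − 5.03% = +0.07 pp.

The unemployment rate changed by +0.07 percentage points.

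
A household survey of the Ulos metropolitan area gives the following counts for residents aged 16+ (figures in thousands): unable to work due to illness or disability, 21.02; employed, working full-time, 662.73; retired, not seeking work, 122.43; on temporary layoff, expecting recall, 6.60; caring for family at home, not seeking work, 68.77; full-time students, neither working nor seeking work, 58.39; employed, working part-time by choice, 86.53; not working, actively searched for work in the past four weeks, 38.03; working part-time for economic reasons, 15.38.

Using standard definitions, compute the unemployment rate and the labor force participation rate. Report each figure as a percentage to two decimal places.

Employed = 662.73 + 86.53 + 15.38 = 764.64 thousand (anyone who worked, including part-time for economic reasons, counts as employed).
Unemployed = 6.60 + 38.03 = 44.63 thousand (jobless and actively searching, or on temporary layoff).
Labor force = 764.64 + 44.63 = 809.27 thousand.
Not in labor force = 21.02 + 122.43 + 68.77 + 58.39 = 270.61 thousand (those not working and not actively searching are outside the labor force).
Civilian working-age population = 809.27 + 270.61 = 1,079.88 thousand.
Unemployment rate = 44.63 / 809.27 = 5.51%.
Labor force participation rate = 809.27 / 1,079.88 = 74.94%.

Unemployment rate ≈ 5.51%; labor force participation rate ≈ 74.94%.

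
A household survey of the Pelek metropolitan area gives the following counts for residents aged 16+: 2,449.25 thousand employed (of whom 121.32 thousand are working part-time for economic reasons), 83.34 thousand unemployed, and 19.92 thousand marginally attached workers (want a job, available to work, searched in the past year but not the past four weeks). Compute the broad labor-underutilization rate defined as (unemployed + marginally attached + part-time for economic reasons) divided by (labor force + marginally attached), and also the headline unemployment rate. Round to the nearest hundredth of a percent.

Labor force = 2,449.25 + 83.34 = 2,532.59 thousand.
Numerator = 83.34 + 19.92 + 121.32 = 224.58 thousand.
Denominator = 2,532.59 + 19.92 = 2,552.51 thousand.
Broad rate = 224.58 / 2,552.51 = 8.80%.
Headline unemployment rate = 83.34 / 2,532.59 = 3.29%.

Broad underutilization rate ≈ 8.80%; headline unemployment rate ≈ 3.29%.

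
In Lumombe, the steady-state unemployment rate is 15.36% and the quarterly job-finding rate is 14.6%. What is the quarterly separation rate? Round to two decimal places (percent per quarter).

From u* = s/(s+f): s = u·f/(1−u).
s = 0.1536 × 14.6 / (1 − 0.1536) = 2.2426 / 0.8464 ≈ 2.65% per quarter.

Separation rate ≈ 2.65% per quarter.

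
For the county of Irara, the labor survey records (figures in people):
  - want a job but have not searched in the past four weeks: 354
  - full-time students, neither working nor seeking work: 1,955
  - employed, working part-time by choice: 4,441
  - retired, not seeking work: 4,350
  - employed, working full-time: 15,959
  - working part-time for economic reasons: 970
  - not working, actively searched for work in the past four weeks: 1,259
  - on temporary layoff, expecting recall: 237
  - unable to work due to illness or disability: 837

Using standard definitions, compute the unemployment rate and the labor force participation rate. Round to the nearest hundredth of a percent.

Unemployment rate ≈ 6.54%; labor force participation rate ≈ 75.31%.

Employed = 4,441 + 15,959 + 970 = 21,370 (anyone who worked, including part-time for economic reasons, counts as employed).
Unemployed = 1,259 + 237 = 1,496 (jobless and actively searching, or on temporary layoff).
Labor force = 21,370 + 1,496 = 22,866.
Not in labor force = 354 + 1,955 + 4,350 + 837 = 7,496 (those not working and not actively searching are outside the labor force — including those who want a job but have given up searching).
Civilian working-age population = 22,866 + 7,496 = 30,362.
Unemployment rate = 1,496 / 22,866 = 6.54%.
Labor force participation rate = 22,866 / 30,362 = 75.31%.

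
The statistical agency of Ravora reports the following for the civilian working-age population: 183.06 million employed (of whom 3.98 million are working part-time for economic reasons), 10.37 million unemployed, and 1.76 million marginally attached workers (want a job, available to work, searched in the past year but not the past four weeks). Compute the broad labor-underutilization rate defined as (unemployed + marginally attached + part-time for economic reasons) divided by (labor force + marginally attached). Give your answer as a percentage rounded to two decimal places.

Broad underutilization rate ≈ 8.25%.

Labor force = 183.06 + 10.37 = 193.43 million.
Numerator = 10.37 + 1.76 + 3.98 = 16.11 million.
Denominator = 193.43 + 1.76 = 195.19 million.
Broad rate = 16.11 / 195.19 = 8.25%.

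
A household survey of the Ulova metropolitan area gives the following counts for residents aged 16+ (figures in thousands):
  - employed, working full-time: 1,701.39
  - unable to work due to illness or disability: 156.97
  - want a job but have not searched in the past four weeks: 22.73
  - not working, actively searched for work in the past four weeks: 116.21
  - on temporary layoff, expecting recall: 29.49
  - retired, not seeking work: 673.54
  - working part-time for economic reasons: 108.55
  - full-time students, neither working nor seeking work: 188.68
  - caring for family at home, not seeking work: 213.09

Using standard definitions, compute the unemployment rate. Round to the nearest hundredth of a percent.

Unemployment rate ≈ 7.45%.

Employed = 1,701.39 + 108.55 = 1,809.94 thousand (anyone who worked, including part-time for economic reasons, counts as employed).
Unemployed = 116.21 + 29.49 = 145.70 thousand (jobless and actively searching, or on temporary layoff).
Labor force = 1,809.94 + 145.70 = 1,955.64 thousand.
Unemployment rate = 145.70 / 1,955.64 = 7.45%.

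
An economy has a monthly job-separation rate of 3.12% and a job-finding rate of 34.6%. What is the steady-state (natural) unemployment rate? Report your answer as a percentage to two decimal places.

Steady-state unemployment rate ≈ 8.27%.

At steady state the flows balance: s·E = f·U, so U/(E+U) = s/(s+f).
u* = 3.12 / (3.12 + 34.6) = 3.12 / 37.72 = 8.27%.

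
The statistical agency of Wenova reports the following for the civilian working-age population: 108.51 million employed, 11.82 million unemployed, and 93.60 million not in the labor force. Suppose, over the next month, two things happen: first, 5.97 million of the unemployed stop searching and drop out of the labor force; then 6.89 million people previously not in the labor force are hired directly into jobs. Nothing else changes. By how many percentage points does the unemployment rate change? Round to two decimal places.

The unemployment rate changes by −5.00 percentage points.

Initially, labor force = 108.51 + 11.82 = 120.33 million, so u = 11.82/120.33 = 9.82%.
After the first change, unemployed and labor force both fall by 5.97 → E = 108.51, U = 5.85, labor force = 114.36 million.
After the second change, employed and labor force both rise by 6.89; unemployed unchanged → E = 115.40, U = 5.85, labor force = 121.25 million.
New unemployment rate = 5.85 / 121.25 = 4.82%.
Change = 4.82% − 9.82% = −5.00 percentage points.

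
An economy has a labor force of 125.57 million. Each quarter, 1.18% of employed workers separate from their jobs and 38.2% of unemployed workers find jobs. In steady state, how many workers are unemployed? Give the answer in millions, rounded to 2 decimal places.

Steady-state unemployment rate u* = s/(s+f) = 1.18/(1.18+38.2) = 0.029964.
Unemployed = u* × labor force = 0.029964 × 125.57 ≈ 3.76 million.

About 3.76 million are unemployed in steady state.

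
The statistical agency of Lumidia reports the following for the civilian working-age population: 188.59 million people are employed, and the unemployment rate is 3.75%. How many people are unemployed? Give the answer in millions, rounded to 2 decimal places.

Let U be the number unemployed. The labor force is E + U, and U/(E+U) = 0.0375.
So U = 0.0375 × 188.59 / (1 − 0.0375) = 7.0721 / 0.9625 ≈ 7.35 million.

About 7.35 million are unemployed.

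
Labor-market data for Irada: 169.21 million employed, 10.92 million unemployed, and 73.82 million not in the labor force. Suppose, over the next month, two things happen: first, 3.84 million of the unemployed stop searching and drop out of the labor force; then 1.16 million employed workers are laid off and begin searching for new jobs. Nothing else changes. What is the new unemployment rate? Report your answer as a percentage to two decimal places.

New unemployment rate ≈ 4.67%.

Initially, labor force = 169.21 + 10.92 = 180.13 million, so u = 10.92/180.13 = 6.06%.
After the first change, unemployed and labor force both fall by 3.84 → E = 169.21, U = 7.08, labor force = 176.29 million.
After the second change, employed falls and unemployed rises by 1.16; labor force unchanged → E = 168.05, U = 8.24, labor force = 176.29 million.
New unemployment rate = 8.24 / 176.29 = 4.67%.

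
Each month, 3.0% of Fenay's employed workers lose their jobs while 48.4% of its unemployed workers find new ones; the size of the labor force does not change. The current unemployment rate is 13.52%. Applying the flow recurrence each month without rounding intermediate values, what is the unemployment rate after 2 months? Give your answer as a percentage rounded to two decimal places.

Unemployment rate after two months ≈ 7.65%.

With a fixed labor force, u_{t+1} = u_t + s·(1−u_t) − f·u_t = u_t·(1−s−f) + s.
Here 1−s−f = 0.486 and s = 0.030.
u_1 = 0.135200 × 0.486 + 0.030 = 0.095707.
u_2 = 0.095707 × 0.486 + 0.030 = 0.076514.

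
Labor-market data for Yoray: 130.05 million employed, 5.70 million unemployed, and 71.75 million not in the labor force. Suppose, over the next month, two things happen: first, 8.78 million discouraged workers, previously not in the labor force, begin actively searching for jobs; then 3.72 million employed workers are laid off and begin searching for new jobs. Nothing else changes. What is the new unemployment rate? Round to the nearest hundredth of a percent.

Initially, labor force = 130.05 + 5.70 = 135.75 million, so u = 5.70/135.75 = 4.20%.
After the first change, unemployed and labor force both rise by 8.78 → E = 130.05, U = 14.48, labor force = 144.53 million.
After the second change, employed falls and unemployed rises by 3.72; labor force unchanged → E = 126.33, U = 18.20, labor force = 144.53 million.
New unemployment rate = 18.20 / 144.53 = 12.59%.

New unemployment rate ≈ 12.59%.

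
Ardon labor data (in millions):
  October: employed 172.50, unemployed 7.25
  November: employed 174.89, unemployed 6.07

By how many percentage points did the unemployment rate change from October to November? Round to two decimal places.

The unemployment rate changed by −0.68 percentage points.

October: labor force = 172.50 + 7.25 = 179.75; u = 7.25/179.75 = 4.03%.
November: labor force = 174.89 + 6.07 = 180.96; u = 6.07/180.96 = 3.35%.
Change = 3.35% − 4.03% = −0.68 pp.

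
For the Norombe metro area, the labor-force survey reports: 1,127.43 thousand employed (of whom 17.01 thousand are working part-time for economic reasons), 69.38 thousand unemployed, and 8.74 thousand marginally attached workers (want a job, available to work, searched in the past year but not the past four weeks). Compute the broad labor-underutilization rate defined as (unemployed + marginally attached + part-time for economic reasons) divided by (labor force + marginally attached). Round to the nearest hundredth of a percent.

Labor force = 1,127.43 + 69.38 = 1,196.81 thousand.
Numerator = 69.38 + 8.74 + 17.01 = 95.13 thousand.
Denominator = 1,196.81 + 8.74 = 1,205.55 thousand.
Broad rate = 95.13 / 1,205.55 = 7.89%.

Broad underutilization rate ≈ 7.89%.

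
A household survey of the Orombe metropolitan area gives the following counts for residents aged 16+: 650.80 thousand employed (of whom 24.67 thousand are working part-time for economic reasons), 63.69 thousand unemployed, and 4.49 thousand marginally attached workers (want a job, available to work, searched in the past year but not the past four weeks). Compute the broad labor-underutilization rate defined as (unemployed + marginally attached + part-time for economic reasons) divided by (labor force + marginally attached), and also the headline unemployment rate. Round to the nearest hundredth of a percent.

Broad underutilization rate ≈ 12.91%; headline unemployment rate ≈ 8.91%.

Labor force = 650.80 + 63.69 = 714.49 thousand.
Numerator = 63.69 + 4.49 + 24.67 = 92.85 thousand.
Denominator = 714.49 + 4.49 = 718.98 thousand.
Broad rate = 92.85 / 718.98 = 12.91%.
Headline unemployment rate = 63.69 / 714.49 = 8.91%.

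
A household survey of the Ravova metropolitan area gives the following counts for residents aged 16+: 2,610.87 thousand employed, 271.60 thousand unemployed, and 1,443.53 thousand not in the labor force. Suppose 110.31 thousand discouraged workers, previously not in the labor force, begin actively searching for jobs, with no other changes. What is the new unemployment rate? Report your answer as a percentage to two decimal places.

New unemployment rate ≈ 12.76%.

Initially, labor force = 2,610.87 + 271.60 = 2,882.47 thousand, so u = 271.60/2,882.47 = 9.42%.
After the change, unemployed and labor force both rise by 110.31 → E = 2,610.87, U = 381.91, labor force = 2,992.78 thousand.
New unemployment rate = 381.91 / 2,992.78 = 12.76%.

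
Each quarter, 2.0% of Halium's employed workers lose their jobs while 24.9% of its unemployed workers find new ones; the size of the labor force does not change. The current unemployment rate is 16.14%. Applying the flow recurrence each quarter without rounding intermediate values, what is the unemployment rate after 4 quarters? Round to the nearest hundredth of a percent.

Unemployment rate after four quarters ≈ 9.92%.

With a fixed labor force, u_{t+1} = u_t + s·(1−u_t) − f·u_t = u_t·(1−s−f) + s.
Here 1−s−f = 0.731 and s = 0.020.
u_1 = 0.161400 × 0.731 + 0.020 = 0.137983.
u_2 = 0.137983 × 0.731 + 0.020 = 0.120866.
u_3 = 0.120866 × 0.731 + 0.020 = 0.108353.
u_4 = 0.108353 × 0.731 + 0.020 = 0.099206.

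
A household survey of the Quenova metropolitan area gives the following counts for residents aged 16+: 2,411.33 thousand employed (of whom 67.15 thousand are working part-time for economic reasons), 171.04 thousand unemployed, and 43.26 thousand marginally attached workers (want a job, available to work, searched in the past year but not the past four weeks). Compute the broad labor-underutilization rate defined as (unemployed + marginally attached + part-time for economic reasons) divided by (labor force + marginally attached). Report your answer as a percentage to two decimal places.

Broad underutilization rate ≈ 10.72%.

Labor force = 2,411.33 + 171.04 = 2,582.37 thousand.
Numerator = 171.04 + 43.26 + 67.15 = 281.45 thousand.
Denominator = 2,582.37 + 43.26 = 2,625.63 thousand.
Broad rate = 281.45 / 2,625.63 = 10.72%.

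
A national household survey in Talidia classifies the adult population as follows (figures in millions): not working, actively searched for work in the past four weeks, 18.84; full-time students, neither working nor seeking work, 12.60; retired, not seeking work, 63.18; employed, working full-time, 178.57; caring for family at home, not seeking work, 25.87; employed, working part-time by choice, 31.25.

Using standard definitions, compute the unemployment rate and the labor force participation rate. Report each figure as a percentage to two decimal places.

Unemployment rate ≈ 8.24%; labor force participation rate ≈ 69.23%.

Employed = 178.57 + 31.25 = 209.82 million.
Unemployed = 18.84 million.
Labor force = 209.82 + 18.84 = 228.66 million.
Not in labor force = 12.60 + 63.18 + 25.87 = 101.65 million (those not working and not actively searching are outside the labor force).
Civilian working-age population = 228.66 + 101.65 = 330.31 million.
Unemployment rate = 18.84 / 228.66 = 8.24%.
Labor force participation rate = 228.66 / 330.31 = 69.23%.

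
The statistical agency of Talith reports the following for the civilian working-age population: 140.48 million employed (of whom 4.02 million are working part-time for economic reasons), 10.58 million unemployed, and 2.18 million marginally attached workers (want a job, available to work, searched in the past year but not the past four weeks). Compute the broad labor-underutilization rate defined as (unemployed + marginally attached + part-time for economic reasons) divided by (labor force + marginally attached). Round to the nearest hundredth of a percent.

Broad underutilization rate ≈ 10.95%.

Labor force = 140.48 + 10.58 = 151.06 million.
Numerator = 10.58 + 2.18 + 4.02 = 16.78 million.
Denominator = 151.06 + 2.18 = 153.24 million.
Broad rate = 16.78 / 153.24 = 10.95%.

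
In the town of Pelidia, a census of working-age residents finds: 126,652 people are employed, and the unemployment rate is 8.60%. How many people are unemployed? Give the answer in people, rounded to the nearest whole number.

Let U be the number unemployed. The labor force is E + U, and U/(E+U) = 0.0860.
So U = 0.0860 × 126,652 / (1 − 0.0860) = 10892.07 / 0.9140 ≈ 11,917.

About 11,917 are unemployed.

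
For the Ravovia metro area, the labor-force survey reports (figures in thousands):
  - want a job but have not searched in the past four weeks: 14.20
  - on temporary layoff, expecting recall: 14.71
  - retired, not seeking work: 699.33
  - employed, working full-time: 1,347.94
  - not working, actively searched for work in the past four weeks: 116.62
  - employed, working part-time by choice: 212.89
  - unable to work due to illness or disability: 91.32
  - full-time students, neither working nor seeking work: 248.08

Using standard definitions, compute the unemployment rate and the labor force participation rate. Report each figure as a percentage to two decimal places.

Employed = 1,347.94 + 212.89 = 1,560.83 thousand.
Unemployed = 14.71 + 116.62 = 131.33 thousand (jobless and actively searching, or on temporary layoff).
Labor force = 1,560.83 + 131.33 = 1,692.16 thousand.
Not in labor force = 14.20 + 699.33 + 91.32 + 248.08 = 1,052.93 thousand (those not working and not actively searching are outside the labor force — including those who want a job but have given up searching).
Civilian working-age population = 1,692.16 + 1,052.93 = 2,745.09 thousand.
Unemployment rate = 131.33 / 1,692.16 = 7.76%.
Labor force participation rate = 1,692.16 / 2,745.09 = 61.64%.

Unemployment rate ≈ 7.76%; labor force participation rate ≈ 61.64%.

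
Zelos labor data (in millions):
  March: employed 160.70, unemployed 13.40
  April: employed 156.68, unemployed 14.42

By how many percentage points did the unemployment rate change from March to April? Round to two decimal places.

The unemployment rate changed by +0.73 percentage points.

March: labor force = 160.70 + 13.40 = 174.10; u = 13.40/174.10 = 7.70%.
April: labor force = 156.68 + 14.42 = 171.10; u = 14.42/171.10 = 8.43%.
Change = 8.43% − 7.70% = +0.73 pp.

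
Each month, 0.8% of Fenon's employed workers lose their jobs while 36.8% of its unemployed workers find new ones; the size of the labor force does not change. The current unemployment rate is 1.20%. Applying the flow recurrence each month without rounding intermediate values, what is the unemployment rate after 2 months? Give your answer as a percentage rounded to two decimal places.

Unemployment rate after two months ≈ 1.77%.

With a fixed labor force, u_{t+1} = u_t + s·(1−u_t) − f·u_t = u_t·(1−s−f) + s.
Here 1−s−f = 0.624 and s = 0.008.
u_1 = 0.012000 × 0.624 + 0.008 = 0.015488.
u_2 = 0.015488 × 0.624 + 0.008 = 0.017665.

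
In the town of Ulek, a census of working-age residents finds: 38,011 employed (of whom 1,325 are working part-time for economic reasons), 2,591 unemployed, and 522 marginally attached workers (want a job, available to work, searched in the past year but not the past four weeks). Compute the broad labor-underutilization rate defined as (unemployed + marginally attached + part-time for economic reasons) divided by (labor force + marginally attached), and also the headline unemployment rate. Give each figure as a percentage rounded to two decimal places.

Labor force = 38,011 + 2,591 = 40,602.
Numerator = 2,591 + 522 + 1,325 = 4,438.
Denominator = 40,602 + 522 = 41,124.
Broad rate = 4,438 / 41,124 = 10.79%.
Headline unemployment rate = 2,591 / 40,602 = 6.38%.

Broad underutilization rate ≈ 10.79%; headline unemployment rate ≈ 6.38%.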